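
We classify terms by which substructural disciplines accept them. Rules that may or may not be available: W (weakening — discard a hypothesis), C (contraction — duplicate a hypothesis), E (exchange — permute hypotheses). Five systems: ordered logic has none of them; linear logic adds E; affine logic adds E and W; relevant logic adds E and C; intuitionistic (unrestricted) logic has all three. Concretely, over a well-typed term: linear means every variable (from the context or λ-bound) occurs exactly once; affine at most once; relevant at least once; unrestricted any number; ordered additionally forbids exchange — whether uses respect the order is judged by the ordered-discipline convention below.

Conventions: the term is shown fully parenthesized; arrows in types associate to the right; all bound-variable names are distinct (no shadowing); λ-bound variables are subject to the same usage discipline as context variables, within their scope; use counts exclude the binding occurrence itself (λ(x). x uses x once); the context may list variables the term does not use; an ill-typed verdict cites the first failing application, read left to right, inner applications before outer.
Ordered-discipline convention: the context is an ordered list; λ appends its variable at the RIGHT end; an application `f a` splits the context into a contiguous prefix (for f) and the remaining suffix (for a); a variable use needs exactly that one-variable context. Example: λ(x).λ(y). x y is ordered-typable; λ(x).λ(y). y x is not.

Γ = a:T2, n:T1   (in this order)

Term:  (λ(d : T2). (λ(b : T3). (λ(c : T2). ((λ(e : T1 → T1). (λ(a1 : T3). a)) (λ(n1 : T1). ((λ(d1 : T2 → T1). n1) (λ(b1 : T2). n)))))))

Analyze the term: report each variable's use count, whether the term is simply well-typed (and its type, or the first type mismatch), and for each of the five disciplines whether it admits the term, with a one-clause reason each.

counts: a ×1; n ×1; d (λ-bound) ×0; b (λ-bound) ×0; c (λ-bound) ×0; e (λ-bound) ×0; a1 (λ-bound) ×0; n1 (λ-bound) ×1; d1 (λ-bound) ×0; b1 (λ-bound) ×0
use order (left to right): a, n1, n
typing: the term checks, with type T2 → T3 → T2 → T3 → T2
ordered ✗ (unused: d, b, c, e, a1, d1, b1 — weakening required)
linear ✗ (unused: d, b, c, e, a1, d1, b1 — weakening required)
affine ✓ (no duplicate uses among a, n, d, b, c, e, a1, n1, d1, b1)
relevant ✗ (unused: d, b, c, e, a1, d1, b1 — weakening required)
unrestricted ✓ (typability at T2 → T3 → T2 → T3 → T2 is all that's needed)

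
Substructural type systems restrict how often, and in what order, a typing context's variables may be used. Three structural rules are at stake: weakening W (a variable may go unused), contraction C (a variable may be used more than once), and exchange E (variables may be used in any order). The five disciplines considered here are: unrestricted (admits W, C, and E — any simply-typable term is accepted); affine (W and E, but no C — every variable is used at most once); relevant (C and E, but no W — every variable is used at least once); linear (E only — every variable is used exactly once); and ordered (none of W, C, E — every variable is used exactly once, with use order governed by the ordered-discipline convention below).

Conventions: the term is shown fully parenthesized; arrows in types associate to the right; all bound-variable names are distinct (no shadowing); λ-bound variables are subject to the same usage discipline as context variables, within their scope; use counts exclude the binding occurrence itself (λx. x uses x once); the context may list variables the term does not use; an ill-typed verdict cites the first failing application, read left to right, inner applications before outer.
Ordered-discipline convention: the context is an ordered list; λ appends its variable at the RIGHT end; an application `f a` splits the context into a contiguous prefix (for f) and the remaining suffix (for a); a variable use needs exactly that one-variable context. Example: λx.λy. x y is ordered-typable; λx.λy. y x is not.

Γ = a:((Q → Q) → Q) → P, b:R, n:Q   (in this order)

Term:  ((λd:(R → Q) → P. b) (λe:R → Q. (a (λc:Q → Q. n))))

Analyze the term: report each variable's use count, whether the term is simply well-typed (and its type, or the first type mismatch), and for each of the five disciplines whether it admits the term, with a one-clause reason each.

variable uses: a=1, b=1, n=1, d (bound)=0, e (bound)=0, c (bound)=0
uses in reading order: b, a, n
typing: well-typed — term : R
ordered ✗ (unused: d, e, c — weakening required)
linear ✗ (unused: d, e, c — weakening required)
affine ✓ (at most one use each (a, b, n, d, e, c))
relevant ✗ (unused: d, e, c — weakening required)
unrestricted ✓ (well-typed at R; no restrictions here)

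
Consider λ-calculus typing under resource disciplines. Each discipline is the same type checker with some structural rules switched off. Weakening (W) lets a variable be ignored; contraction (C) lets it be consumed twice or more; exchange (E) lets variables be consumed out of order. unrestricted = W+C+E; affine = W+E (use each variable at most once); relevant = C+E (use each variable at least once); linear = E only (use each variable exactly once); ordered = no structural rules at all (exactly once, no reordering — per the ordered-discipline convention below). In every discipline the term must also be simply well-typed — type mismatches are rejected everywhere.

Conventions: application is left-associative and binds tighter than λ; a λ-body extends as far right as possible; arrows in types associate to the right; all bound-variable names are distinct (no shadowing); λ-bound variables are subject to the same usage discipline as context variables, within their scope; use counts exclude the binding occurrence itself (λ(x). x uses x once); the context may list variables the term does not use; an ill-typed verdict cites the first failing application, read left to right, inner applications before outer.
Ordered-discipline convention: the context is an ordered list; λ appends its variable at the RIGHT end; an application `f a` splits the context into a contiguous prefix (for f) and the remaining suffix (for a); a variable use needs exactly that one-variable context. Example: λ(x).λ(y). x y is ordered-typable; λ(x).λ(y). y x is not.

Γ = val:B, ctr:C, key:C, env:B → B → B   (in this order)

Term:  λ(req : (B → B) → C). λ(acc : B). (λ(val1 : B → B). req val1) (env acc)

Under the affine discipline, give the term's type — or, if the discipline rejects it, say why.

term : ((B → B) → C) → B → C
use counts: val: 0×; ctr: 0×; key: 0×; env: 1×; req (bound): 1×; acc (bound): 1×; val1 (bound): 1×
use order (left to right): req, val1, env, acc
typing: well-typed at ((B → B) → C) → B → C
across the five disciplines: ordered ✗, linear ✗, affine ✓, relevant ✗, unrestricted ✓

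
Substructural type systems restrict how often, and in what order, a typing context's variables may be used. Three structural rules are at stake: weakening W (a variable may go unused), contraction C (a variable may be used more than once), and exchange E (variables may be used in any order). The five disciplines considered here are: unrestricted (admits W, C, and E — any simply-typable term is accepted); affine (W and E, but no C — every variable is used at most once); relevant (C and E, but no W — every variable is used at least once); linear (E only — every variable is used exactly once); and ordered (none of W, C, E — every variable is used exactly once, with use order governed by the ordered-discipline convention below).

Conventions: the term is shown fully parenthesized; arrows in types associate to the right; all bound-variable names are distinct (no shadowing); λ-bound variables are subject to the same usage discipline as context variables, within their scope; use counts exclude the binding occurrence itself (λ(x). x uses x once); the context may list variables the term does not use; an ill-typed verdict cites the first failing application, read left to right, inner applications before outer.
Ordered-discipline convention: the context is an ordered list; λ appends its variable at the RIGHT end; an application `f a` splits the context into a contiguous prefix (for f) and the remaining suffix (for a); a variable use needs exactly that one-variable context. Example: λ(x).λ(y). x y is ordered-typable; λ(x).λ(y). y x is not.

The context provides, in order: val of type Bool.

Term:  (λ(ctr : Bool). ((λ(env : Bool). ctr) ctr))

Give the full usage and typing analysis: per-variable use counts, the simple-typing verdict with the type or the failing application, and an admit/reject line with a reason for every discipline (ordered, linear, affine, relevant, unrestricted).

usage: val: 0×; ctr (λ-bound): 2×; env (λ-bound): 0×
use order (left to right): ctr, ctr
typing: ✓ — Bool → Bool
ordered: ✗, uses contraction: ctr ×2; needs weakening: val, env unused
linear: ✗, uses contraction: ctr ×2; needs weakening: val, env unused
affine: ✗, uses contraction: ctr ×2
relevant: ✗, needs weakening: val, env unused
unrestricted: ✓, simply typable at Bool → Bool; W, C, E all held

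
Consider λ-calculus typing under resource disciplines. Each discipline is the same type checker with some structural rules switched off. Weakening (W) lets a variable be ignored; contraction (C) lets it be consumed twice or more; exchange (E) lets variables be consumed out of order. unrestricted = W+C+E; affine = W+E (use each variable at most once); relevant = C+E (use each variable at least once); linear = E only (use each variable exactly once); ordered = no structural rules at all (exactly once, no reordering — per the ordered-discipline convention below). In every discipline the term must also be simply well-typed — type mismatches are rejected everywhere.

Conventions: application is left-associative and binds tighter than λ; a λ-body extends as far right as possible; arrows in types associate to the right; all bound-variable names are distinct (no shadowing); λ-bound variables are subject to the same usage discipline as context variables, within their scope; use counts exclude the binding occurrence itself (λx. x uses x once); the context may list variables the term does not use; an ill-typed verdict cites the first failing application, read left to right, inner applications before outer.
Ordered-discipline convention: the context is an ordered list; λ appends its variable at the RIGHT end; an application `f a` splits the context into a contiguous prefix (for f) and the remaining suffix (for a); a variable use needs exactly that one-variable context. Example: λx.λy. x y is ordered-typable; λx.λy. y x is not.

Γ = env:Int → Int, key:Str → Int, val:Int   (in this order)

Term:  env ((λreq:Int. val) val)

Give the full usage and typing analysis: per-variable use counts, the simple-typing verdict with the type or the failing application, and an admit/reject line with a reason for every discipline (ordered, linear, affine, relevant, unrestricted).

usage: env: 1×; key: 0×; val: 2×; req [bound]: 0×
left-to-right use order: env, val, val
typing: well-typed at Int
ordered: ✗, uses contraction: val ×2; key, req never used (weakening)
linear: ✗, uses contraction: val ×2; key, req never used (weakening)
affine: ✗, uses contraction: val ×2
relevant: ✗, key, req never used (weakening)
unrestricted: ✓, simply typable at Int; W, C, E all held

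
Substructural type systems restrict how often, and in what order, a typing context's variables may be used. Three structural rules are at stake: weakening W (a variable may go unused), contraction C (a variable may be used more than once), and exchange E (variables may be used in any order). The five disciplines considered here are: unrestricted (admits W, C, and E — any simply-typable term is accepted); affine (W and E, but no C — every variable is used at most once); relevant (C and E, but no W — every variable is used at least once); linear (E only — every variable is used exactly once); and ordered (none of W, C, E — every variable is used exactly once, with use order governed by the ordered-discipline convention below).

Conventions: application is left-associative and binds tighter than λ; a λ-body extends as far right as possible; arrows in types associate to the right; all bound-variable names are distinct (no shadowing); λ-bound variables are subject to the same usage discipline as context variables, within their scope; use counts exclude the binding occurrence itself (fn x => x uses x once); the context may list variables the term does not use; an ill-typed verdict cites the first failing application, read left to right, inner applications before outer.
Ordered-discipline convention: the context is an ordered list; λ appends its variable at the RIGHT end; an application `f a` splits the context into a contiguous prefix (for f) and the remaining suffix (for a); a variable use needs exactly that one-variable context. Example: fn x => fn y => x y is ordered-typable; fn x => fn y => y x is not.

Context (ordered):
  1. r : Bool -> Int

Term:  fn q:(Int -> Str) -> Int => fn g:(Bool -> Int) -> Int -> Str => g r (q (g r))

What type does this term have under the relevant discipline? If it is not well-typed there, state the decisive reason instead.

term : ((Int -> Str) -> Int) -> ((Bool -> Int) -> Int -> Str) -> Str
variable uses: r ×2; q [bound] ×1; g [bound] ×2
left-to-right use order: g, r, q, g, r
typing: well-typed — term : ((Int -> Str) -> Int) -> ((Bool -> Int) -> Int -> Str) -> Str
all disciplines: ordered ✗; linear ✗; affine ✗; relevant ✓; unrestricted ✓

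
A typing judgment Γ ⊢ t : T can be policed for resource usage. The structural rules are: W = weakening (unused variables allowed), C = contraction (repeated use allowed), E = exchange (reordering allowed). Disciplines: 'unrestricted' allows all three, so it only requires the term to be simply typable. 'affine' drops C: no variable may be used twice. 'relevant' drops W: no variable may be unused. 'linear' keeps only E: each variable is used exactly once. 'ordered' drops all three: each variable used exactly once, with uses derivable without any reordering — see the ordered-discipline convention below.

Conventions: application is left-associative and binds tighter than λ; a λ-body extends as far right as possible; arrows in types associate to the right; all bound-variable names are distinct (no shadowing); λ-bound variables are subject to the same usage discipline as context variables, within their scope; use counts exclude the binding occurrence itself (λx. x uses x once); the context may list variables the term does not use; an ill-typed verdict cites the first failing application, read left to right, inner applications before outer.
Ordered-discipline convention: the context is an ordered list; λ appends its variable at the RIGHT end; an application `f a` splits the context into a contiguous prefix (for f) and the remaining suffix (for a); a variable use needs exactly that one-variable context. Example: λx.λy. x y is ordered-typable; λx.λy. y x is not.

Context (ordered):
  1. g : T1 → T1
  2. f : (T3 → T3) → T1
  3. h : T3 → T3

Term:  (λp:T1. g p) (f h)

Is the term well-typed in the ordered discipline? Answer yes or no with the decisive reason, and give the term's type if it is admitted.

yes — single-use (g, f, h, p), ordered derivation ok; term : T1
variable uses: g: 1×; f: 1×; h: 1×; p (bound): 1×
use order (left to right): g, p, f, h
typing: well-typed — term : T1
across the five disciplines: ordered ✓ | linear ✓ | affine ✓ | relevant ✓ | unrestricted ✓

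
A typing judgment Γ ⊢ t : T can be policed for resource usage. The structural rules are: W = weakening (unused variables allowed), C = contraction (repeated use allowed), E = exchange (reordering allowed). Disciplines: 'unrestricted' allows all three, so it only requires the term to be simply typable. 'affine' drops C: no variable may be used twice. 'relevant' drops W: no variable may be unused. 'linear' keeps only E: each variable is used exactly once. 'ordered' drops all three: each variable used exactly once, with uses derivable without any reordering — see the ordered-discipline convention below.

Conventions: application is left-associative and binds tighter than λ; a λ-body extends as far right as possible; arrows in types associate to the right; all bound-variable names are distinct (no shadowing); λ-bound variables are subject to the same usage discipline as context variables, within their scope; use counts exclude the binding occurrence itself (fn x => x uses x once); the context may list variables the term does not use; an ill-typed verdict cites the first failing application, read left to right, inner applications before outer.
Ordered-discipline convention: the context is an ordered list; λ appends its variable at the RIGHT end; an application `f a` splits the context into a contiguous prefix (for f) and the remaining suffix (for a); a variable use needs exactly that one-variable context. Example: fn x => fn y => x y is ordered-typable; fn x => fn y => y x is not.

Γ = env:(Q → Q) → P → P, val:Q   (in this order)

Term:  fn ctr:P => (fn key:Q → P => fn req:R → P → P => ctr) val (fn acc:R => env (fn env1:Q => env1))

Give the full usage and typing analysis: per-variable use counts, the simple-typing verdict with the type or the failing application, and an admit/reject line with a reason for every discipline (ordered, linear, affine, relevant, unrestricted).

variable uses: env: 1×, val: 1×, ctr [bound]: 1×, key [bound]: 0×, req [bound]: 0×, acc [bound]: 0×, env1 [bound]: 1×
order of uses: ctr, val, env, env1
typing: ill-typed: a function awaiting Q → P gets Q
ordered ✗ (not simply typable)
linear ✗ (fails simple typing)
affine ✗ (a type mismatch blocks all five)
relevant ✗ (the type mismatch rejects it)
unrestricted ✗ (not simply typable)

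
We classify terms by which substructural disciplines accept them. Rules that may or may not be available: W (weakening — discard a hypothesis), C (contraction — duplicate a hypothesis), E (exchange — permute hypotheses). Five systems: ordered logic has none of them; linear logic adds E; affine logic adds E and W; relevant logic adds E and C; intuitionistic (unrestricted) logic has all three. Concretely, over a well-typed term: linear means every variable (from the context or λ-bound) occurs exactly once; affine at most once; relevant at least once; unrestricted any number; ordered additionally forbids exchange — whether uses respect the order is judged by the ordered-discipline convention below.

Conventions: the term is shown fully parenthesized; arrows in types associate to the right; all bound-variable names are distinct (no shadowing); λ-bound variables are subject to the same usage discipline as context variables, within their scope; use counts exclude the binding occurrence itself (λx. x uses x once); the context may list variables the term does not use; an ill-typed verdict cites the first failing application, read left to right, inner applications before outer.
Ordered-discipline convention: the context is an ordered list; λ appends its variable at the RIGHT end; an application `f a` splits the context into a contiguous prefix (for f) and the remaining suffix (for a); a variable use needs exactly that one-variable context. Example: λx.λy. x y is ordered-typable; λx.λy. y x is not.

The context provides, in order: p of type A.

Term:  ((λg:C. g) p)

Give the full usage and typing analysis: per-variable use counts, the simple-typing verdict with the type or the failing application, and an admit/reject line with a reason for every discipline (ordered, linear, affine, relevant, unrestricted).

counts: p ×1, g [bound] ×1
use order (left to right): g, p
typing: ill-typed: an argument A mismatches the expected C
ordered: ✗, not simply typable
linear: ✗, fails simple typing
affine: ✗, a type mismatch blocks all five
relevant: ✗, the type mismatch rejects it
unrestricted: ✗, not simply typable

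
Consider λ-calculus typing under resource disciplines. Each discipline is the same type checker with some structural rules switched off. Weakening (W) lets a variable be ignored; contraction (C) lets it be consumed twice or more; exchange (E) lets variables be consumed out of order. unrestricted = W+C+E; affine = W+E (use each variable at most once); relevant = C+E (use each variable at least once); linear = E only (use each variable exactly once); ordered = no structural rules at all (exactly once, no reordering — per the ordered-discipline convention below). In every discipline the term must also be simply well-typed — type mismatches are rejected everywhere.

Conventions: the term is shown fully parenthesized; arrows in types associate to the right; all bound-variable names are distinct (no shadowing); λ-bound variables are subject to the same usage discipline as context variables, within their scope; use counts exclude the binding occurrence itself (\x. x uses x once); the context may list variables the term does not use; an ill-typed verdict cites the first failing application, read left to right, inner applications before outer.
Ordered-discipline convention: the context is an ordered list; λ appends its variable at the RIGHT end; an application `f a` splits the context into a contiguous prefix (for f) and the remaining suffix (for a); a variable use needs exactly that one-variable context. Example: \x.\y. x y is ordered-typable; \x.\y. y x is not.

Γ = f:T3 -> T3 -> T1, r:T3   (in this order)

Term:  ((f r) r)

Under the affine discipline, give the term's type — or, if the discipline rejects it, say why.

not well-typed under affine — needs contraction — r ×2
variable uses: f: 1×, r: 2×
use order (left to right): f, r, r
typing: ✓ — T1
summary: ordered ✗; linear ✗; affine ✗; relevant ✓; unrestricted ✓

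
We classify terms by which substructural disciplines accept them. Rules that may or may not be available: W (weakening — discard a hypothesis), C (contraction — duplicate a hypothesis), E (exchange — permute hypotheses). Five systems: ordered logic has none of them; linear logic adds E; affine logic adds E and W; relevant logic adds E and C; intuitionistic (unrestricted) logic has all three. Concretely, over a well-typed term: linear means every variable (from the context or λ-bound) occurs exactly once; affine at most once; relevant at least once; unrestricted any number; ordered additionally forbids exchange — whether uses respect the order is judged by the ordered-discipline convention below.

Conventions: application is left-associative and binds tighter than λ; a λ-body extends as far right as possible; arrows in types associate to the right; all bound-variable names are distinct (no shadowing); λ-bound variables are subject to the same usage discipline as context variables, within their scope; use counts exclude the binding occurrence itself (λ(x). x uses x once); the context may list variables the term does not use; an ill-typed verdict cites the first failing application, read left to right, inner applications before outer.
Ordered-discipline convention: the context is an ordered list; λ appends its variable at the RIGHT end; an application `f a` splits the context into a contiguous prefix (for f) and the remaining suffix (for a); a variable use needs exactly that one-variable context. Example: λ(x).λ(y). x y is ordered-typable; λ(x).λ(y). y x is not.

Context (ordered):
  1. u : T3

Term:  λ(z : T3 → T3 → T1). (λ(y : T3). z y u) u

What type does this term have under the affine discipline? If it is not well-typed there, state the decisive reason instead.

not well-typed under affine — repeated use of u ×2
variable uses: u: 2, z (bound): 1, y (bound): 1
left-to-right use order: z, y, u, u
typing: well-typed — term : (T3 → T3 → T1) → T1
per-discipline verdicts: ordered ✗ | linear ✗ | affine ✗ | relevant ✓ | unrestricted ✓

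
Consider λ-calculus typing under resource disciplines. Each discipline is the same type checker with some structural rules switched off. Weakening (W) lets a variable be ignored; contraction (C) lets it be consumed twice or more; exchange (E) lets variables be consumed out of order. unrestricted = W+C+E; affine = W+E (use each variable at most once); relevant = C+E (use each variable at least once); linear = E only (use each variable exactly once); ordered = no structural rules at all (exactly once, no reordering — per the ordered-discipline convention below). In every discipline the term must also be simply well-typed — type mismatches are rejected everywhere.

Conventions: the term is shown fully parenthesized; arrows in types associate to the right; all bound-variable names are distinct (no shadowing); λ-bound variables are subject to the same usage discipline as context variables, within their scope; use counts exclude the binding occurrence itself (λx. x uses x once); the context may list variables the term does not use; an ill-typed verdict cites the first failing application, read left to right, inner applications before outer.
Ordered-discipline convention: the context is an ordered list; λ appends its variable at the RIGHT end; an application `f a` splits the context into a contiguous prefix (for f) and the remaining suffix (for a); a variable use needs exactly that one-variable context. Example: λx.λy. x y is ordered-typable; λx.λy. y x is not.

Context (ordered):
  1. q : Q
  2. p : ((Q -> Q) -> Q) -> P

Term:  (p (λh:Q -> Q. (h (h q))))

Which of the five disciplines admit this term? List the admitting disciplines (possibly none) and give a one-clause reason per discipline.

admitting disciplines: relevant, unrestricted
use counts: q ×1, p ×1, h (λ-bound) ×2
uses in reading order: p, h, h, q
typing: the term checks, with type P
ordered: ✗, needs contraction — h ×2
linear: ✗, needs contraction — h ×2
affine: ✗, needs contraction — h ×2
relevant: ✓, at least one use each (q, p, h)
unrestricted: ✓, simply typable at P; W, C, E all held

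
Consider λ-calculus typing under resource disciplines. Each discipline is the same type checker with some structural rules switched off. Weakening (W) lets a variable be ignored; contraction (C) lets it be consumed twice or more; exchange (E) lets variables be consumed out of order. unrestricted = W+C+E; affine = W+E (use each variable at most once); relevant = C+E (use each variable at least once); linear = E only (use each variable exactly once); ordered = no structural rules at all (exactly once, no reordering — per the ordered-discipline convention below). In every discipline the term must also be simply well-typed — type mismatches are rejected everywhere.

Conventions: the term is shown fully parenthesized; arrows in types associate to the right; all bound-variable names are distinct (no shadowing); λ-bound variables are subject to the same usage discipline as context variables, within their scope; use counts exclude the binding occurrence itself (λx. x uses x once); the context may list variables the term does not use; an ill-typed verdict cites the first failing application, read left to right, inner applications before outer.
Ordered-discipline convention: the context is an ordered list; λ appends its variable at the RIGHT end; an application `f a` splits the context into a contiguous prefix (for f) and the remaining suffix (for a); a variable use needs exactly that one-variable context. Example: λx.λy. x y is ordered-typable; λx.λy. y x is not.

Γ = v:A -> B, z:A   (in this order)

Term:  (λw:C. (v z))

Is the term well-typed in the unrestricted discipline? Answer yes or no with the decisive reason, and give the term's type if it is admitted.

yes — well-typed at C -> B; no restrictions here; term : C -> B
variable uses: v: 1; z: 1; w (λ-bound): 0
order of uses: v, z
typing: the term checks, with type C -> B
summary: ordered ✗; linear ✗; affine ✓; relevant ✗; unrestricted ✓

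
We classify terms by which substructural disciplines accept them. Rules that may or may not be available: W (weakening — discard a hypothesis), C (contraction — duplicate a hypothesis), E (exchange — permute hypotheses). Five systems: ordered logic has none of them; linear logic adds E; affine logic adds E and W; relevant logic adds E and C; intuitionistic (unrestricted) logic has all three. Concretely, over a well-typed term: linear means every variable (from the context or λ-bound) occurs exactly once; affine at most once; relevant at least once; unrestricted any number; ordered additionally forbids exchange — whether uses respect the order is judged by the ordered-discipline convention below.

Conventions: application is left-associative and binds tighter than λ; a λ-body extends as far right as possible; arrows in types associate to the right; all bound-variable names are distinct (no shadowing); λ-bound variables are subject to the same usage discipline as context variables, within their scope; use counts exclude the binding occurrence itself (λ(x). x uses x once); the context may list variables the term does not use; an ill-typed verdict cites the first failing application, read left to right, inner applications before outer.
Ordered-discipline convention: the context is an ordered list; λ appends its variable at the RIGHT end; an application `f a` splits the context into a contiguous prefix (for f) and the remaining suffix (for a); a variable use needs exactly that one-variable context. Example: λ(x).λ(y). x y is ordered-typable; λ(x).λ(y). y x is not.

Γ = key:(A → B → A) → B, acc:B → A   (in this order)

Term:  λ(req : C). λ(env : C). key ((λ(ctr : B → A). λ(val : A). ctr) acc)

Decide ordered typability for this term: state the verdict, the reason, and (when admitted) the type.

no — req, env, val left unused
usage: key=1; acc=1; req (bound)=0; env (bound)=0; ctr (bound)=1; val (bound)=0
left-to-right use order: key, ctr, acc
typing: well-typed — term : C → C → B
across the five disciplines: ordered ✗, linear ✗, affine ✓, relevant ✗, unrestricted ✓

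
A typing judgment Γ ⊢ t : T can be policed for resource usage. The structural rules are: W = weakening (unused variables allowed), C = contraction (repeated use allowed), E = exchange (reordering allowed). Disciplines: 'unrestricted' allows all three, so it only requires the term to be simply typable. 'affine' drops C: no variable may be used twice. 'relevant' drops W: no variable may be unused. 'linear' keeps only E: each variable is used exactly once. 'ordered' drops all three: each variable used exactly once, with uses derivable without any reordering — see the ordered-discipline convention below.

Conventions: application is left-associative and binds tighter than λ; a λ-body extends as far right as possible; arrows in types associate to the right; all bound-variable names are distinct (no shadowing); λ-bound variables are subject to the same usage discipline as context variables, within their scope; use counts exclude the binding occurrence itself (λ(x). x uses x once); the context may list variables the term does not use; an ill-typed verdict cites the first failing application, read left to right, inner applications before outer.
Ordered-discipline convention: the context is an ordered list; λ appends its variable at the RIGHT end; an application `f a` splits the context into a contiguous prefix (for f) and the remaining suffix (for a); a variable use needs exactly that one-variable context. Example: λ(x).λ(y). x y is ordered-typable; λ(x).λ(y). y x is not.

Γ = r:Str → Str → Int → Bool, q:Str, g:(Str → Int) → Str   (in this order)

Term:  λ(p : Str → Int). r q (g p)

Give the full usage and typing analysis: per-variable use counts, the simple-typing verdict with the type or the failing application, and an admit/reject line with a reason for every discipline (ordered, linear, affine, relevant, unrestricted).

counts: r: 1×; q: 1×; g: 1×; p [bound]: 1×
uses in reading order: r, q, g, p
typing: the term checks, with type (Str → Int) → Int → Bool
ordered: ✓, r, q, g, p once each; derivable with no W/C/E
linear: ✓, r, q, g, p: one use apiece
affine: ✓, no duplicate uses among r, q, g, p
relevant: ✓, r, q, g, p: all used, weakening unneeded
unrestricted: ✓, typability at (Str → Int) → Int → Bool is all that's needed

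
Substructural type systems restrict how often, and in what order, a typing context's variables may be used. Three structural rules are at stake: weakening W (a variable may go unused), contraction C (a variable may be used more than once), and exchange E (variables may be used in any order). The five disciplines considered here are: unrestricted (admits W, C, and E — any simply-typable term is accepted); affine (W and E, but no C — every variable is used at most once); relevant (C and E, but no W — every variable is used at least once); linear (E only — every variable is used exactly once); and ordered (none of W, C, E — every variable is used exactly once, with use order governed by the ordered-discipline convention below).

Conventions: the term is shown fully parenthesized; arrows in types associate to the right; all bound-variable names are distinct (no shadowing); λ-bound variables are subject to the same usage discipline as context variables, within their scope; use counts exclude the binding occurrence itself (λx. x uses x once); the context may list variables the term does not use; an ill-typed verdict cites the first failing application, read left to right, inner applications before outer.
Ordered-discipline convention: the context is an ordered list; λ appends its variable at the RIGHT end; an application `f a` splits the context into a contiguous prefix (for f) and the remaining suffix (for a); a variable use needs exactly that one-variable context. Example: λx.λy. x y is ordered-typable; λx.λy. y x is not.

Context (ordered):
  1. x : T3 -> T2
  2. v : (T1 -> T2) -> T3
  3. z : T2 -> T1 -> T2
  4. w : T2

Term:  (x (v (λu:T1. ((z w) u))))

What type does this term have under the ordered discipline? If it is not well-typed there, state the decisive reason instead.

term : T2
counts: x: 1×; v: 1×; z: 1×; w: 1×; u (bound): 1×
order of uses: x, v, z, w, u
typing: well-typed — term : T2
summary: ordered ✓ · linear ✓ · affine ✓ · relevant ✓ · unrestricted ✓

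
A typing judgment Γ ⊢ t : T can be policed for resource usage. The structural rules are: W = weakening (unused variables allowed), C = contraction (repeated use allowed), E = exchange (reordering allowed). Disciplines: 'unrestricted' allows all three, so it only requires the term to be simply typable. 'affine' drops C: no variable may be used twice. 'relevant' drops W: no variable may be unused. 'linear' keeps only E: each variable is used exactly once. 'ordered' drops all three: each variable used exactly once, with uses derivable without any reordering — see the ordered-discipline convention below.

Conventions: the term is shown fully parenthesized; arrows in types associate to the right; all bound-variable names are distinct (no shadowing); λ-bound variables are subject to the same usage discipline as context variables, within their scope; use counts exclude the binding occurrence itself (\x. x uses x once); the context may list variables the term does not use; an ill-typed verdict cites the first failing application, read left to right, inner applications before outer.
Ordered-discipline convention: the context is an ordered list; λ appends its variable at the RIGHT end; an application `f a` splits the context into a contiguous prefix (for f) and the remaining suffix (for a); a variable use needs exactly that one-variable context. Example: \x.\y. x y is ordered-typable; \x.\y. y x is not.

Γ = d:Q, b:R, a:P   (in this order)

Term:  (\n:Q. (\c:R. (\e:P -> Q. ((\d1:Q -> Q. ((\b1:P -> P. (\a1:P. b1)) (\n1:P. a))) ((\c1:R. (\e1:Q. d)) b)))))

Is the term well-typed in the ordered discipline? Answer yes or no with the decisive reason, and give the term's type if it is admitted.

no — n, c, e, d1, a1, n1, c1, e1 never used (weakening)
usage: d: 1×, b: 1×, a: 1×, n (λ-bound): 0×, c (λ-bound): 0×, e (λ-bound): 0×, d1 (λ-bound): 0×, b1 (λ-bound): 1×, a1 (λ-bound): 0×, n1 (λ-bound): 0×, c1 (λ-bound): 0×, e1 (λ-bound): 0×
order of uses: b1, a, d, b
typing: the term checks, with type Q -> R -> (P -> Q) -> P -> P -> P
per-discipline verdicts: ordered ✗ · linear ✗ · affine ✓ · relevant ✗ · unrestricted ✓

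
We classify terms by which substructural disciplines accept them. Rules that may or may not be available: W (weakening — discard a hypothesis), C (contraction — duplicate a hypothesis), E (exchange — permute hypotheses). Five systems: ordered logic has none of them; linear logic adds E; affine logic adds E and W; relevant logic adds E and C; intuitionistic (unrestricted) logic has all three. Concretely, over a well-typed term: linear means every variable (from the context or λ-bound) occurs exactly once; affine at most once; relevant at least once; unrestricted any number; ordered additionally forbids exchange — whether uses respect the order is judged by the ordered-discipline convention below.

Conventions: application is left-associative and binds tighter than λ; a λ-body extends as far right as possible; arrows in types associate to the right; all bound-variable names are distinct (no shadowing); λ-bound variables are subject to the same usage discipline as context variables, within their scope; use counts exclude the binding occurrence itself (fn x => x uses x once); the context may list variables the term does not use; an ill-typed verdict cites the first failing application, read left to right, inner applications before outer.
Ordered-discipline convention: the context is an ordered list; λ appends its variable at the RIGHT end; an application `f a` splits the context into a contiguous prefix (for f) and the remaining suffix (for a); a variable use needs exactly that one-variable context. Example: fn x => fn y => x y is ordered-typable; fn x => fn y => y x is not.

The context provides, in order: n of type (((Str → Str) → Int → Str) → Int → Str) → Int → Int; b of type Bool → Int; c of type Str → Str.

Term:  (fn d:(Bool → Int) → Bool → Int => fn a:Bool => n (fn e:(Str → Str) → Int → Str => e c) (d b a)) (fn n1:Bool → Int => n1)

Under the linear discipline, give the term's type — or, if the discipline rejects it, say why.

term : Bool → Int
variable uses: n ×1; b ×1; c ×1; d (λ-bound) ×1; a (λ-bound) ×1; e (λ-bound) ×1; n1 (λ-bound) ×1
uses in reading order: n, e, c, d, b, a, n1
typing: the term checks, with type Bool → Int
summary: ordered ✗ | linear ✓ | affine ✓ | relevant ✓ | unrestricted ✓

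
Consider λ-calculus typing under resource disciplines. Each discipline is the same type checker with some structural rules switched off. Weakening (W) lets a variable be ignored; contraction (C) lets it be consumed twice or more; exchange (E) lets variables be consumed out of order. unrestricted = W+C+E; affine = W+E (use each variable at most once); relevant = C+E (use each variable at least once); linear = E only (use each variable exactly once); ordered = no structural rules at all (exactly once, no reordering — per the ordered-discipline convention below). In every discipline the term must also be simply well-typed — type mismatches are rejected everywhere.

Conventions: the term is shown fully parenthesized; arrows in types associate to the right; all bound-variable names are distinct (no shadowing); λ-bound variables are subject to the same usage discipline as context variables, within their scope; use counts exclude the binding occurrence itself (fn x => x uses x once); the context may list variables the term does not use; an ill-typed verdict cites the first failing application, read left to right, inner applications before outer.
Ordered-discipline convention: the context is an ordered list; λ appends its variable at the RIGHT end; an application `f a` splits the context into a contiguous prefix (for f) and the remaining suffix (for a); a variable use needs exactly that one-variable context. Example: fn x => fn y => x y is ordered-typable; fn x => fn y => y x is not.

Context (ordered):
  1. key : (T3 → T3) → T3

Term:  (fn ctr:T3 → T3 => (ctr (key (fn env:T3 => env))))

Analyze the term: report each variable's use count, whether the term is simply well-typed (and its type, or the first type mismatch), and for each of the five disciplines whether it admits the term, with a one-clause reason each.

usage: key=1, ctr (bound)=1, env (bound)=1
uses in reading order: ctr, key, env
typing: the term checks, with type (T3 → T3) → T3
ordered: ✗, needs exchange: uses follow ctr, key, env
linear: ✓, exactly-once usage across key, ctr, env
affine: ✓, key, ctr, env: no repeats, contraction unneeded
relevant: ✓, every one of key, ctr, env appears
unrestricted: ✓, simply typable at (T3 → T3) → T3; W, C, E all held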